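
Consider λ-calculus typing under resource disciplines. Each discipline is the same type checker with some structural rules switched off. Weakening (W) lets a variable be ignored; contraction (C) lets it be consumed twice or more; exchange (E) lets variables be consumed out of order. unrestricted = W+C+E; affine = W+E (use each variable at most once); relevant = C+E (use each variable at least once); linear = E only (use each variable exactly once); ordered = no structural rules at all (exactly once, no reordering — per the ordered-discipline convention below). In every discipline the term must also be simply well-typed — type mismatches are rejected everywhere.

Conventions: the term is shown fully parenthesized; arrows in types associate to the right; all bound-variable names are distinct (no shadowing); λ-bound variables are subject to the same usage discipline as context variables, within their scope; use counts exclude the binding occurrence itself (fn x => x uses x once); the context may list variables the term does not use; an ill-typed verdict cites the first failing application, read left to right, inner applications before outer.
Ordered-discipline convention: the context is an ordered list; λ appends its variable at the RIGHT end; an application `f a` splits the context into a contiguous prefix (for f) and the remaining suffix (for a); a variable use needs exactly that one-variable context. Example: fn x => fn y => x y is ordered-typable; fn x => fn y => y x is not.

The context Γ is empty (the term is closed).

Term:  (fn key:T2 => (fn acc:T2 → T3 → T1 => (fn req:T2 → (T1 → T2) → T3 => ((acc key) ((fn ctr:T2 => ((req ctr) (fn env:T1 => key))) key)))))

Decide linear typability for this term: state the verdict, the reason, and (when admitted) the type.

no — repeated use of key ×3; needs weakening: env unused
use counts: key (λ-bound) ×3, acc (λ-bound) ×1, req (λ-bound) ×1, ctr (λ-bound) ×1, env (λ-bound) ×0
use order (left to right): acc, key, req, ctr, key, key
typing: ✓ — T2 → (T2 → T3 → T1) → (T2 → (T1 → T2) → T3) → T1
across the five disciplines: ordered ✗, linear ✗, affine ✗, relevant ✗, unrestricted ✓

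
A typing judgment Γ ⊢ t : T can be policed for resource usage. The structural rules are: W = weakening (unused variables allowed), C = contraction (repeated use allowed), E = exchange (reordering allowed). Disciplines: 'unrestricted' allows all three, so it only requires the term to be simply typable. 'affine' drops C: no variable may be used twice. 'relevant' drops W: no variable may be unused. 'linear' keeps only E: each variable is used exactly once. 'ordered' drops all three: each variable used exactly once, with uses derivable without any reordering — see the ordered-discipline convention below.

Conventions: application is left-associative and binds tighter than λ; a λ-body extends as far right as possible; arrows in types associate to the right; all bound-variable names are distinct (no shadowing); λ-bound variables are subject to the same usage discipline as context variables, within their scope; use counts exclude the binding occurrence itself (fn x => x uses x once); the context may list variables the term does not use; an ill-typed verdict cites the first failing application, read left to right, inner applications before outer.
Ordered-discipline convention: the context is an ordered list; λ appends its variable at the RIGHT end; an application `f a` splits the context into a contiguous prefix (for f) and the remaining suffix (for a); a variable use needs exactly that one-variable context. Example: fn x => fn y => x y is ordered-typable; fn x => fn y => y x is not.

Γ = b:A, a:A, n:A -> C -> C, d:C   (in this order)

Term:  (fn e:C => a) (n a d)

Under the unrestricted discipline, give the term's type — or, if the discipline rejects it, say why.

term : A
use counts: b=0, a=2, n=1, d=1, e (λ-bound)=0
order of uses: a, n, a, d
typing: the term checks, with type A
all disciplines: ordered ✗ | linear ✗ | affine ✗ | relevant ✗ | unrestricted ✓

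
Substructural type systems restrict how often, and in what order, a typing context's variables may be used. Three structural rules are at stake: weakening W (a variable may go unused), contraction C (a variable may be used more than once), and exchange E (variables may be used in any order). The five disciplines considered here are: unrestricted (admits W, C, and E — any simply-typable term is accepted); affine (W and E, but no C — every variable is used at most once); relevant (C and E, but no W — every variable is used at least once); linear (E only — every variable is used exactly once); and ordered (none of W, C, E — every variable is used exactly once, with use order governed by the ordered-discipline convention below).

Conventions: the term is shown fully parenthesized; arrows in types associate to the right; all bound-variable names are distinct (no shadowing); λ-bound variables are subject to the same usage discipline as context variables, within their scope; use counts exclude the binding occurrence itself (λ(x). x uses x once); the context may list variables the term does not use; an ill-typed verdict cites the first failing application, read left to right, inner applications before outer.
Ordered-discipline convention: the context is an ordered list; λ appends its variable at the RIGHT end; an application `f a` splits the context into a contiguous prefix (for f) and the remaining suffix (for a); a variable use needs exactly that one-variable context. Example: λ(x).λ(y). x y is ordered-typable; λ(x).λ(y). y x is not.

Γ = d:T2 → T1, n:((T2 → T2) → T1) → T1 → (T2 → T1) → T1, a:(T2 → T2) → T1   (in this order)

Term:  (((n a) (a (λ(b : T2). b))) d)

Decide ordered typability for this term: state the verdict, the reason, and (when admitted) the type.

no — repeated use of a ×2
counts: d: 1; n: 1; a: 2; b [bound]: 1
order of uses: n, a, a, b, d
typing: well-typed — term : T1
all disciplines: ordered ✗, linear ✗, affine ✗, relevant ✓, unrestricted ✓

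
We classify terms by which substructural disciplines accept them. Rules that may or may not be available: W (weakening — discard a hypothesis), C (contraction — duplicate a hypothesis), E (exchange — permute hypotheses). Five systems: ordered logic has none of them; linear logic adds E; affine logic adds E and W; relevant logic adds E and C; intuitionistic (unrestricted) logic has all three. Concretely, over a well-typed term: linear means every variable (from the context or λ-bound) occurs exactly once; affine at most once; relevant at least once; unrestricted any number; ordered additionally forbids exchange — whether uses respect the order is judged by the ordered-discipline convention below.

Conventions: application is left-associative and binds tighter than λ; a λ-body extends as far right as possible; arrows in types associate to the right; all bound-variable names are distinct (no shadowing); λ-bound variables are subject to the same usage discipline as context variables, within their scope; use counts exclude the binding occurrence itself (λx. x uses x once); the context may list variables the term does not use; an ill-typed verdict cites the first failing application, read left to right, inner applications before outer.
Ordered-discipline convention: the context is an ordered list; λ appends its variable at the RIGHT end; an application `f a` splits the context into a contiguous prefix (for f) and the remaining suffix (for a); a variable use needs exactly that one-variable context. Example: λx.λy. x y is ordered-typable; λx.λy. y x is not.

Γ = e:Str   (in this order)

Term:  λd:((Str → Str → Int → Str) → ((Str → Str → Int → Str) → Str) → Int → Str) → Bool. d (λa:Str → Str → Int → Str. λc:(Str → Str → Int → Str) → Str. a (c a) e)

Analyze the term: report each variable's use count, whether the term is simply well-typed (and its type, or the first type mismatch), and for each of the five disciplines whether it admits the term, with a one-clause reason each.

counts: e ×1; d (bound) ×1; a (bound) ×2; c (bound) ×1
use order (left to right): d, a, c, a, e
typing: well-typed at (((Str → Str → Int → Str) → ((Str → Str → Int → Str) → Str) → Int → Str) → Bool) → Bool
ordered ✗ (needs contraction — a ×2)
linear ✗ (needs contraction — a ×2)
affine ✗ (needs contraction — a ×2)
relevant ✓ (every one of e, d, a, c appears)
unrestricted ✓ (simply typable at (((Str → Str → Int → Str) → ((Str → Str → Int → Str) → Str) → Int → Str) → Bool) → Bool; W, C, E all held)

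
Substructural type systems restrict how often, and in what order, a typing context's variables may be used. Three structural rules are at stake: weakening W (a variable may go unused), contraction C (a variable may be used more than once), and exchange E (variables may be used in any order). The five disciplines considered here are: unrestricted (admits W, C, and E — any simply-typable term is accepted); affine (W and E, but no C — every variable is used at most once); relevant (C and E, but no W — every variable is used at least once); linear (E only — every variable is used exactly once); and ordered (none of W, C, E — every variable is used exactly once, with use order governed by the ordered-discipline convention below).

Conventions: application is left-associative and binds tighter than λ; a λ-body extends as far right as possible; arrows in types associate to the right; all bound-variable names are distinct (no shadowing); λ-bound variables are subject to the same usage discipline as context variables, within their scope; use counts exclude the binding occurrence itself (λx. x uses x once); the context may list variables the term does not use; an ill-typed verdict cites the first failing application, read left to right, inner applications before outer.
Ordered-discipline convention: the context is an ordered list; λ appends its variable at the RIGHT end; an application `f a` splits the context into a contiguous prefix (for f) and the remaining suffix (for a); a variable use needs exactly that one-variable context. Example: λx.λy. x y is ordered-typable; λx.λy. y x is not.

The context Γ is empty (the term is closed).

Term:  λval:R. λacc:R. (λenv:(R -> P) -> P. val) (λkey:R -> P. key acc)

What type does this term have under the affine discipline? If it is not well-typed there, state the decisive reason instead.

term : R -> R -> R
use counts: val (λ-bound)=1, acc (λ-bound)=1, env (λ-bound)=0, key (λ-bound)=1
order of uses: val, key, acc
typing: well-typed at R -> R -> R
across the five disciplines: ordered ✗, linear ✗, affine ✓, relevant ✗, unrestricted ✓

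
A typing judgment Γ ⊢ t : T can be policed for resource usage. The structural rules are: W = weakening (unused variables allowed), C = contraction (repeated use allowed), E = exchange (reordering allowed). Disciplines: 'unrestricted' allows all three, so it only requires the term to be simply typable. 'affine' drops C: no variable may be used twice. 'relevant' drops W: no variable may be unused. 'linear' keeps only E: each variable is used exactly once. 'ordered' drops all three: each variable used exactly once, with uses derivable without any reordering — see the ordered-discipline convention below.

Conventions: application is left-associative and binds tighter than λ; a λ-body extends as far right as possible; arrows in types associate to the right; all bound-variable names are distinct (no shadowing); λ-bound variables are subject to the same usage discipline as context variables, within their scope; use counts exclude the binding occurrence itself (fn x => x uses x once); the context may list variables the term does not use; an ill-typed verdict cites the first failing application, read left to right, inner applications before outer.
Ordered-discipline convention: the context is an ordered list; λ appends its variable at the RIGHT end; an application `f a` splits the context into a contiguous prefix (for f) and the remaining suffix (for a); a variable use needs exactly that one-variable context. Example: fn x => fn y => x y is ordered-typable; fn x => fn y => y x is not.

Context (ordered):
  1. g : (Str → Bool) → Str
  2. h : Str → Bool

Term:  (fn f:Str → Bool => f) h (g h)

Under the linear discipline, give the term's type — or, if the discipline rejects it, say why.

not well-typed under linear — h ×2 used more than once (contraction)
counts: g=1, h=2, f (bound)=1
order of uses: f, h, g, h
typing: ✓ — Bool
across the five disciplines: ordered ✗; linear ✗; affine ✗; relevant ✓; unrestricted ✓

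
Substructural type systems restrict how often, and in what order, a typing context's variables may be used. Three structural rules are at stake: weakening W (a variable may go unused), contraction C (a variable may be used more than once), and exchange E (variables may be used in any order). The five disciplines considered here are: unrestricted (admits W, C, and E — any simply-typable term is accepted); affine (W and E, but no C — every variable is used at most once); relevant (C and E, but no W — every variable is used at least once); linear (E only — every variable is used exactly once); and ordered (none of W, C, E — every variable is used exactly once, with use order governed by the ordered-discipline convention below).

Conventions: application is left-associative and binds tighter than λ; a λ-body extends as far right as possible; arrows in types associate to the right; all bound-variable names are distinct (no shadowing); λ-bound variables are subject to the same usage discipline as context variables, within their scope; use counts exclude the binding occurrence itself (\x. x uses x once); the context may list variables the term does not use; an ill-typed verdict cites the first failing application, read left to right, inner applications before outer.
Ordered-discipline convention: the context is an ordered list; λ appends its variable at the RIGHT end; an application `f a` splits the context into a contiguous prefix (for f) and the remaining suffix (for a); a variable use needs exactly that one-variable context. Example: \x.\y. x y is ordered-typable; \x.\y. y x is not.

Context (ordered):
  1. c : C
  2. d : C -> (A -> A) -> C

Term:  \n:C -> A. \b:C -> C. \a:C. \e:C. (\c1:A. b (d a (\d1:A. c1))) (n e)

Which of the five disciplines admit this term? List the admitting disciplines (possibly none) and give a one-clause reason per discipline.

admitted in: affine, unrestricted
counts: c ×0, d ×1, n (bound) ×1, b (bound) ×1, a (bound) ×1, e (bound) ×1, c1 (bound) ×1, d1 (bound) ×0
uses in reading order: b, d, a, c1, n, e
typing: well-typed at (C -> A) -> (C -> C) -> C -> C -> C
ordered: ✗, c, d1 left unused
linear: ✗, c, d1 left unused
affine: ✓, c, d, n, b, a, e, c1, d1: no repeats, contraction unneeded
relevant: ✗, c, d1 left unused
unrestricted: ✓, simply typable at (C -> A) -> (C -> C) -> C -> C -> C; W, C, E all held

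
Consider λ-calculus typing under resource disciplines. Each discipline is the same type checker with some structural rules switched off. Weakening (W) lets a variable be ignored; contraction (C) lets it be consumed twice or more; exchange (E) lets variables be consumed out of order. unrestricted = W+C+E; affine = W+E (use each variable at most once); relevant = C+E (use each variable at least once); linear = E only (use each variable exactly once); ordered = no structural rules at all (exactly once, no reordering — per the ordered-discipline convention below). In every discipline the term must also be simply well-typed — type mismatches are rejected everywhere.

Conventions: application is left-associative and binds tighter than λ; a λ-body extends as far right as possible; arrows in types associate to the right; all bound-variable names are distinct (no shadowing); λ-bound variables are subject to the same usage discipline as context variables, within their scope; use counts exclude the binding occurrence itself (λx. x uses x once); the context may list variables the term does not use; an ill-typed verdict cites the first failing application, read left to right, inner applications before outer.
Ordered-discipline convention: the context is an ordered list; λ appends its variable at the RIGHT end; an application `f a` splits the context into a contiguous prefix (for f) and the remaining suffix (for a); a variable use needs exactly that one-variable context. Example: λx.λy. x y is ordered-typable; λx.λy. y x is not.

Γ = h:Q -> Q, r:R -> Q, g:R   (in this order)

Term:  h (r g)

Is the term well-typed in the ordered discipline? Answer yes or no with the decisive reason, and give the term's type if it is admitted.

yes — h, r, g: once each, no exchange needed; term : Q
use counts: h ×1, r ×1, g ×1
order of uses: h, r, g
typing: the term checks, with type Q
per-discipline verdicts: ordered ✓ · linear ✓ · affine ✓ · relevant ✓ · unrestricted ✓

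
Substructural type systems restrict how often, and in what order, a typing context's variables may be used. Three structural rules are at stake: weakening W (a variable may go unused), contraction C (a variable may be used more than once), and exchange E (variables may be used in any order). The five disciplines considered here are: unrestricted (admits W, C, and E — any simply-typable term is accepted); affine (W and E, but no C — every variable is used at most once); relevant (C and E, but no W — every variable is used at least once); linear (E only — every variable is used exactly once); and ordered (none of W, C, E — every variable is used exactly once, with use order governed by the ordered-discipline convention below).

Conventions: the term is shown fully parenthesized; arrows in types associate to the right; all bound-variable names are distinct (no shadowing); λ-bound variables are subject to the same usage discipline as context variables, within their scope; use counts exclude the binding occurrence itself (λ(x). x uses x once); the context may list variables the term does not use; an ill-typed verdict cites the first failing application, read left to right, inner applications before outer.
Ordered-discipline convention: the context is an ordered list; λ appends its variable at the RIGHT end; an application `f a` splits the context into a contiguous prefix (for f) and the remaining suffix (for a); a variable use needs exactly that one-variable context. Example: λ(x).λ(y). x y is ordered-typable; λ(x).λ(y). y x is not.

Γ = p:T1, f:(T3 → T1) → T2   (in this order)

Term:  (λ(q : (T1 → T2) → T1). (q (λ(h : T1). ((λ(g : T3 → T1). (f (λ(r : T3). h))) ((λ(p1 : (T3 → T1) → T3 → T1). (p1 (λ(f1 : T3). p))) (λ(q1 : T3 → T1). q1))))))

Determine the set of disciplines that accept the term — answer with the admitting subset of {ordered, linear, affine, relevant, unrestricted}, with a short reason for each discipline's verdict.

admitting disciplines: affine, unrestricted
usage: p: 1, f: 1, q (λ-bound): 1, h (λ-bound): 1, g (λ-bound): 0, r (λ-bound): 0, p1 (λ-bound): 1, f1 (λ-bound): 0, q1 (λ-bound): 1
uses in reading order: q, f, h, p1, p, q1
typing: well-typed — term : ((T1 → T2) → T1) → T1
ordered: ✗ — g, r, f1 never used (weakening)
linear: ✗ — g, r, f1 never used (weakening)
affine: ✓ — no duplicate uses among p, f, q, h, g, r, p1, f1, q1
relevant: ✗ — g, r, f1 never used (weakening)
unrestricted: ✓ — well-typed at ((T1 → T2) → T1) → T1; no restrictions here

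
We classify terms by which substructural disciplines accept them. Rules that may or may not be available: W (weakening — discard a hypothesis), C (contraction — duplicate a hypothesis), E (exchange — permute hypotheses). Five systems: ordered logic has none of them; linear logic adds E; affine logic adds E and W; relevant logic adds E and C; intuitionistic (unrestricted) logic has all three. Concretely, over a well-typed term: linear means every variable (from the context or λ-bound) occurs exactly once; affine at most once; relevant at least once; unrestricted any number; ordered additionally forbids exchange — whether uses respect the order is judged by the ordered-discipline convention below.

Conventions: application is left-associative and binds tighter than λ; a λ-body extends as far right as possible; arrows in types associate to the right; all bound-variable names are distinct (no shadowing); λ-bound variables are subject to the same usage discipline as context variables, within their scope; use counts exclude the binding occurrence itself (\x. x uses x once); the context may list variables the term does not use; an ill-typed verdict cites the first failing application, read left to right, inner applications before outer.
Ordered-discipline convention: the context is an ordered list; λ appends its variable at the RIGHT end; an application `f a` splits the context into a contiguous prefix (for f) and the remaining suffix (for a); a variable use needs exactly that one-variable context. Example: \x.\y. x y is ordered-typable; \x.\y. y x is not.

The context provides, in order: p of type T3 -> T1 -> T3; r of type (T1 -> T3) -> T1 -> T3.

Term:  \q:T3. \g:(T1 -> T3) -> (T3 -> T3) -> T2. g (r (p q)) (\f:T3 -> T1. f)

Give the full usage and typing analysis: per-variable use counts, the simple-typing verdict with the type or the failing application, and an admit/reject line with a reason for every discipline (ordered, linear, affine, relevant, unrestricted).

counts: p=1; r=1; q (λ-bound)=1; g (λ-bound)=1; f (λ-bound)=1
order of uses: g, r, p, q, f
typing: ill-typed: an application expects T3 -> T3 but receives (T3 -> T1) -> T3 -> T1
ordered ✗ (not simply typable)
linear ✗ (fails simple typing)
affine ✗ (a type mismatch blocks all five)
relevant ✗ (the type mismatch rejects it)
unrestricted ✗ (not simply typable)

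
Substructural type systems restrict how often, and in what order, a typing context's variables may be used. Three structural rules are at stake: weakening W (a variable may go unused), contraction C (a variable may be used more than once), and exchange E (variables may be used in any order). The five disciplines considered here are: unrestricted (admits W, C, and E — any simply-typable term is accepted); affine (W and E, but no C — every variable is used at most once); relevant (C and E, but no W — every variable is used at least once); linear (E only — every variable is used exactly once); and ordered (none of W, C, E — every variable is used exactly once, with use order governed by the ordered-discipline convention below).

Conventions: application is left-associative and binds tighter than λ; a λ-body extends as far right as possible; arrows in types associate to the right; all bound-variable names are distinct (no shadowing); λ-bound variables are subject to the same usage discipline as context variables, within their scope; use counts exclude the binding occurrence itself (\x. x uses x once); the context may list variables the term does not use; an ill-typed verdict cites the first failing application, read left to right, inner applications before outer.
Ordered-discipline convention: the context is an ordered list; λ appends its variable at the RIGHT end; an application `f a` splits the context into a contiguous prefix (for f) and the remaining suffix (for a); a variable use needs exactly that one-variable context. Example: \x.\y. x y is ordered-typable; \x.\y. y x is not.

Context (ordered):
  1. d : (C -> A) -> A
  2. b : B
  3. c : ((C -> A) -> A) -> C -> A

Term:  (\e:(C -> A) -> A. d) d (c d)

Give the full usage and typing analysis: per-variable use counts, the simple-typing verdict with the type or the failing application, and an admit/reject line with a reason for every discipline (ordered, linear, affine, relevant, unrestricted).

counts: d: 3×, b: 0×, c: 1×, e [bound]: 0×
left-to-right use order: d, d, c, d
typing: well-typed — term : A
ordered: ✗, d ×3 used more than once (contraction); unused: b, e — weakening required
linear: ✗, d ×3 used more than once (contraction); unused: b, e — weakening required
affine: ✗, d ×3 used more than once (contraction)
relevant: ✗, unused: b, e — weakening required
unrestricted: ✓, typability at A is all that's needed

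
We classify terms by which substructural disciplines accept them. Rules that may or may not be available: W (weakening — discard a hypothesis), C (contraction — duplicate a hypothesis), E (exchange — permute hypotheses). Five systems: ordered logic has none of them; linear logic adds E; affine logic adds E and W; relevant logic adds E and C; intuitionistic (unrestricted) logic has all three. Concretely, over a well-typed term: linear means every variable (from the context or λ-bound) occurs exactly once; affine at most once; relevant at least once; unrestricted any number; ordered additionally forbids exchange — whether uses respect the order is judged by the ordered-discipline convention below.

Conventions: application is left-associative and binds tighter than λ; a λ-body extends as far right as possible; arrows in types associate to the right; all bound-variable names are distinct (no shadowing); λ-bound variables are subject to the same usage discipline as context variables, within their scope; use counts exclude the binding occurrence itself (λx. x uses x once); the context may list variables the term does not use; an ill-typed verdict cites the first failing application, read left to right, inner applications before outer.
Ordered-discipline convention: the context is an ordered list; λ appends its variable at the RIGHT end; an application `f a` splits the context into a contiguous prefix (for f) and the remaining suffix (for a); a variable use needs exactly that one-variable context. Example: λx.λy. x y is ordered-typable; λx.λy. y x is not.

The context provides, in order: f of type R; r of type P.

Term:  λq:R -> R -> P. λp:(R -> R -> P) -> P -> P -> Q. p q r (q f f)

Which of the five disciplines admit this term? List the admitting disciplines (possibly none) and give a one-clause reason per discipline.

admitting disciplines: relevant, unrestricted
variable uses: f: 2, r: 1, q (bound): 2, p (bound): 1
order of uses: p, q, r, q, f, f
typing: the term checks, with type (R -> R -> P) -> ((R -> R -> P) -> P -> P -> Q) -> Q
ordered: ✗ — uses contraction: f ×2, q ×2
linear: ✗ — uses contraction: f ×2, q ×2
affine: ✗ — uses contraction: f ×2, q ×2
relevant: ✓ — none of f, r, q, p goes unused
unrestricted: ✓ — type-checks ((R -> R -> P) -> ((R -> R -> P) -> P -> P -> Q) -> Q) and nothing is barred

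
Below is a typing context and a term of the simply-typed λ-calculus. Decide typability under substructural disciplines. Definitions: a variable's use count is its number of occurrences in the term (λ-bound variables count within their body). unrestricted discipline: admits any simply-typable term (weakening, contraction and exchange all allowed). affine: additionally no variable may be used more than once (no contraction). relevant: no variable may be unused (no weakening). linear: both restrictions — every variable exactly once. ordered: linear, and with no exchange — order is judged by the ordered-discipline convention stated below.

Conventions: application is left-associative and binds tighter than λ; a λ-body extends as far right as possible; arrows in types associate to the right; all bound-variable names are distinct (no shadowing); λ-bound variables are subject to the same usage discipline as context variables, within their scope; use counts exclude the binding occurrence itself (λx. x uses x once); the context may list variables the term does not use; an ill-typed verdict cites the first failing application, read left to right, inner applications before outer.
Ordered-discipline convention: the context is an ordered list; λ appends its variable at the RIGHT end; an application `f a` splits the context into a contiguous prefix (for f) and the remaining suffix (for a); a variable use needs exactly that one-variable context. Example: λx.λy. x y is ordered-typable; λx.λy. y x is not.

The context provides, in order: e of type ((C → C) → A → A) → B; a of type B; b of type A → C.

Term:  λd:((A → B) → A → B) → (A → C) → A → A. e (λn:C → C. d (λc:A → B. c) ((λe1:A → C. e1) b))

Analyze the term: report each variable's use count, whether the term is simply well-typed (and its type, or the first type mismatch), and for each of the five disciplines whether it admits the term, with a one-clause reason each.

usage: e=1; a=0; b=1; d (bound)=1; n (bound)=0; c (bound)=1; e1 (bound)=1
use order (left to right): e, d, c, e1, b
typing: well-typed — term : (((A → B) → A → B) → (A → C) → A → A) → B
ordered: ✗, unused: a, n — weakening required
linear: ✗, unused: a, n — weakening required
affine: ✓, at most one use each (e, a, b, d, n, c, e1)
relevant: ✗, unused: a, n — weakening required
unrestricted: ✓, simply typable at (((A → B) → A → B) → (A → C) → A → A) → B; W, C, E all held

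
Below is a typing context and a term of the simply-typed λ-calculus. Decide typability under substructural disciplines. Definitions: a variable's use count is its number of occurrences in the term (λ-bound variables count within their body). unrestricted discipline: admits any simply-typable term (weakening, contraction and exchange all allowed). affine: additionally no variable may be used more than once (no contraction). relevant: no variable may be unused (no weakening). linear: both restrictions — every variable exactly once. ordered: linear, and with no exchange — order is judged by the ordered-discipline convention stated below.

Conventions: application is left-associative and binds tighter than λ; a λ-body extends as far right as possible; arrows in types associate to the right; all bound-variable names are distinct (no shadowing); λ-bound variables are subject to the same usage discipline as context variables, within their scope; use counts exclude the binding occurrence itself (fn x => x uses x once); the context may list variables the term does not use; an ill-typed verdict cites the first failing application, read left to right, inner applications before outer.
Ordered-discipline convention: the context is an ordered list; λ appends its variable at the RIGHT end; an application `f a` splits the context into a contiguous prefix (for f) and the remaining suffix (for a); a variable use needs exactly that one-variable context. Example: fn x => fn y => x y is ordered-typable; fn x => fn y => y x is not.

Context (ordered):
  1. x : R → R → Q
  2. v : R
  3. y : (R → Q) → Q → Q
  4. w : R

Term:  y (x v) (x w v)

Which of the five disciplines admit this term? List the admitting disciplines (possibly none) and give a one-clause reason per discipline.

admitted by: relevant, unrestricted
usage: x: 2; v: 2; y: 1; w: 1
uses in reading order: y, x, v, x, w, v
typing: the term checks, with type Q
ordered: ✗ — repeated use of x ×2, v ×2
linear: ✗ — repeated use of x ×2, v ×2
affine: ✗ — repeated use of x ×2, v ×2
relevant: ✓ — at least one use each (x, v, y, w)
unrestricted: ✓ — simply typable at Q; W, C, E all held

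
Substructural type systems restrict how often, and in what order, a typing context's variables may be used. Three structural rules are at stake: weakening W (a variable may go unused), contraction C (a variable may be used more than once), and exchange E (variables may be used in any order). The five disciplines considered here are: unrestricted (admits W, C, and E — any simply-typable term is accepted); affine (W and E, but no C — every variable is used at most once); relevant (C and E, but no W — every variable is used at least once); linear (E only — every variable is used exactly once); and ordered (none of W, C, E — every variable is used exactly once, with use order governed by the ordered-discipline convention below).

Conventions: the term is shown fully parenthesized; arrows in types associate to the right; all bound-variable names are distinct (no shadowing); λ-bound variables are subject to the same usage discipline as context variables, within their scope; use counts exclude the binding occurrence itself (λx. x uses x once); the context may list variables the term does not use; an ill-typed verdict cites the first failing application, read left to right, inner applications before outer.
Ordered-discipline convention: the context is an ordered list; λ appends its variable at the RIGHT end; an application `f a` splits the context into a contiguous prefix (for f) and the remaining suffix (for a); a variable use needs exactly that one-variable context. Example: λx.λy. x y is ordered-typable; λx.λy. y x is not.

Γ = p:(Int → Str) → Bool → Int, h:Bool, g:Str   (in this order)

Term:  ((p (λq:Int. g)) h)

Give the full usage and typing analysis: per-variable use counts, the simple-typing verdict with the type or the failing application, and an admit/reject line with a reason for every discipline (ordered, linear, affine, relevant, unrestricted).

usage: p: 1; h: 1; g: 1; q (bound): 0
uses in reading order: p, g, h
typing: well-typed at Int
ordered: ✗, unused: q — weakening required
linear: ✗, unused: q — weakening required
affine: ✓, no duplicate uses among p, h, g, q
relevant: ✗, unused: q — weakening required
unrestricted: ✓, simply typable at Int; W, C, E all held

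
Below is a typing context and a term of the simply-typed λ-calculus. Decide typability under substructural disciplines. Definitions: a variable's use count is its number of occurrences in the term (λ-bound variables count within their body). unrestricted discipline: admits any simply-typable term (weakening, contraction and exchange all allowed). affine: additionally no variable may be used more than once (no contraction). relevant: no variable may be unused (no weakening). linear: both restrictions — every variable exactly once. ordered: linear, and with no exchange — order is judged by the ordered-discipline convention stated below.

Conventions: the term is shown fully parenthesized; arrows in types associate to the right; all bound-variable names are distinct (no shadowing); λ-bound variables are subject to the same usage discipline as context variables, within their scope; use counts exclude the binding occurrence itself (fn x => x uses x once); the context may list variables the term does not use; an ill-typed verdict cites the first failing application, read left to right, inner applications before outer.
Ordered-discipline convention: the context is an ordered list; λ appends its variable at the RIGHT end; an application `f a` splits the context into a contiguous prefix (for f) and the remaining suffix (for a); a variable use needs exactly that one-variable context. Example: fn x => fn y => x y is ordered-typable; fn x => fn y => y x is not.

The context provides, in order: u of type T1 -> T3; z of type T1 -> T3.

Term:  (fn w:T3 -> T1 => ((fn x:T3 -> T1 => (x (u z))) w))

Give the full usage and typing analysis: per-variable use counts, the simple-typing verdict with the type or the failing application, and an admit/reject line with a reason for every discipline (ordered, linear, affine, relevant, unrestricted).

use counts: u: 1×; z: 1×; w [bound]: 1×; x [bound]: 1×
use order (left to right): x, u, z, w
typing: ill-typed: argument of type T1 -> T3 where T1 is required
ordered: ✗ — fails simple typing
linear: ✗ — a type mismatch blocks all five
affine: ✗ — the type mismatch rejects it
relevant: ✗ — not simply typable
unrestricted: ✗ — fails simple typing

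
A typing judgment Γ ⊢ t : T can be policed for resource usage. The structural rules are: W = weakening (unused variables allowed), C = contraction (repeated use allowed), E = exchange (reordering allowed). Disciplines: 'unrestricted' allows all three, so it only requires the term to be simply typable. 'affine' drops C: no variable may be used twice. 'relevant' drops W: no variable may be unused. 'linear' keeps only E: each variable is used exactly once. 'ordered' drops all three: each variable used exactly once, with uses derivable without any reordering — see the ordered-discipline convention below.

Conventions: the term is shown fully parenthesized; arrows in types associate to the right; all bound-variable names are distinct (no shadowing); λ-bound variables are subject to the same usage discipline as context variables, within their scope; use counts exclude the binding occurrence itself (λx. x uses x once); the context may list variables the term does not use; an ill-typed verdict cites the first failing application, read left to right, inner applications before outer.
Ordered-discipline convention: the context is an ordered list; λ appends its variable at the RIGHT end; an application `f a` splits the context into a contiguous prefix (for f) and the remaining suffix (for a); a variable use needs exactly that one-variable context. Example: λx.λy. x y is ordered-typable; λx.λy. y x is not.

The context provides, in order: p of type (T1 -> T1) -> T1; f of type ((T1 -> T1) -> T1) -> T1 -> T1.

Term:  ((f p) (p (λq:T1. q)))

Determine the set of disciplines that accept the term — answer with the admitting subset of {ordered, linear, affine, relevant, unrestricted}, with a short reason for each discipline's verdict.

admitted in: relevant, unrestricted
usage: p=2; f=1; q [bound]=1
left-to-right use order: f, p, p, q
typing: well-typed at T1
ordered: ✗, needs contraction — p ×2
linear: ✗, needs contraction — p ×2
affine: ✗, needs contraction — p ×2
relevant: ✓, at least one use each (p, f, q)
unrestricted: ✓, simply typable at T1; W, C, E all held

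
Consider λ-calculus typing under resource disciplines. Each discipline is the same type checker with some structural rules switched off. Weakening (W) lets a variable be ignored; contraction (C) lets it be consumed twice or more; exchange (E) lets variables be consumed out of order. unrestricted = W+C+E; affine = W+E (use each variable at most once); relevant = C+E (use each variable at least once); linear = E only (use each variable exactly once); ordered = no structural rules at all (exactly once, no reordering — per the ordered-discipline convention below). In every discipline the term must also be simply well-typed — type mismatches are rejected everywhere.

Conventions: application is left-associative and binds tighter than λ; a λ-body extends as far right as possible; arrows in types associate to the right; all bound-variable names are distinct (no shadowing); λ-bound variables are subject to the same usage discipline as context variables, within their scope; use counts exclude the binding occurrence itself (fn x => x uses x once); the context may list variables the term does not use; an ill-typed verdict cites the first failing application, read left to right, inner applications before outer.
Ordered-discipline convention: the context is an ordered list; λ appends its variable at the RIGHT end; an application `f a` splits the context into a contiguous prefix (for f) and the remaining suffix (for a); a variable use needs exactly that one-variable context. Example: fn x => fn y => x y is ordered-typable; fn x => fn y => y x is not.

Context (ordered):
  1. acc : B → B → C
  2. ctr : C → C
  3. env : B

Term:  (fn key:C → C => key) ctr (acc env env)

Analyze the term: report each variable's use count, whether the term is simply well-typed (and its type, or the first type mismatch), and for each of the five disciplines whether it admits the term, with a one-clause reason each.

variable uses: acc=1; ctr=1; env=2; key [bound]=1
left-to-right use order: key, ctr, acc, env, env
typing: the term checks, with type C
ordered ✗ (uses contraction: env ×2)
linear ✗ (uses contraction: env ×2)
affine ✗ (uses contraction: env ×2)
relevant ✓ (none of acc, ctr, env, key goes unused)
unrestricted ✓ (simply typable at C; W, C, E all held)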